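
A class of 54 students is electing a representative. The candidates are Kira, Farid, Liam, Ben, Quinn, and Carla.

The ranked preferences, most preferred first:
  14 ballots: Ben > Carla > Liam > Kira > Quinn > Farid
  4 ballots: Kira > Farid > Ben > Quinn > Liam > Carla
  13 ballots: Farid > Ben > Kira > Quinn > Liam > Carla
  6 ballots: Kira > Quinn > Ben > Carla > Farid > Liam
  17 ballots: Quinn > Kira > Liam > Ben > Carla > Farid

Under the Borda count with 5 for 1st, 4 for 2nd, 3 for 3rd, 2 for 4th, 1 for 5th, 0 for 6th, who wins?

Ben

Kira: 14×2 + 4×5 + 13×3 + 6×5 + 17×4 = 185
Farid: 14×0 + 4×4 + 13×5 + 6×1 + 17×0 = 87
Liam: 14×3 + 4×1 + 13×1 + 6×0 + 17×3 = 110
Ben: 14×5 + 4×3 + 13×4 + 6×3 + 17×2 = 186
Quinn: 14×1 + 4×2 + 13×2 + 6×4 + 17×5 = 157
Carla: 14×4 + 4×0 + 13×0 + 6×2 + 17×1 = 85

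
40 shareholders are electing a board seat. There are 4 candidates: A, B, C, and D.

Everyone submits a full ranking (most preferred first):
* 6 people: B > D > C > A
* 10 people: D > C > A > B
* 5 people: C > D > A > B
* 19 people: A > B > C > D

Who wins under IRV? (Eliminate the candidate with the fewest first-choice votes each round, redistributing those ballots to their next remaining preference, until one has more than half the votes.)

Round 1: A 19, B 6, C 5, D 10. C eliminated.
Round 2: A 19, B 6, D 15. B eliminated.
Round 3: A 19, D 21. D has a majority (≥21).

D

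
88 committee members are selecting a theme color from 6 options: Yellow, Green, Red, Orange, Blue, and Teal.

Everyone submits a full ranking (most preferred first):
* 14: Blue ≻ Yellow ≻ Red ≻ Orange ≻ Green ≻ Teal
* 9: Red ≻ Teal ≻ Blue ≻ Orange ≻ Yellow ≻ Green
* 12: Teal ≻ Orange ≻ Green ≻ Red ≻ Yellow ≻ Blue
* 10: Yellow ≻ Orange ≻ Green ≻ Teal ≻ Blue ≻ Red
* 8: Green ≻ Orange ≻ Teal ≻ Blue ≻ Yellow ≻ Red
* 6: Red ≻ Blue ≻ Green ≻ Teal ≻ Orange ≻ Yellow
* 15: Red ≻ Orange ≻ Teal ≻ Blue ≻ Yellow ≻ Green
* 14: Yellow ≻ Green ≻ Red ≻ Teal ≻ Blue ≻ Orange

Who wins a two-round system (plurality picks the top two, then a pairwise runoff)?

Yellow

Round 1 first-place votes: Yellow 24, Green 8, Red 30, Orange 0, Blue 14, Teal 12. Red and Yellow advance.
Runoff: Red is ranked above Yellow on 42 ballots, Yellow above Red on 46.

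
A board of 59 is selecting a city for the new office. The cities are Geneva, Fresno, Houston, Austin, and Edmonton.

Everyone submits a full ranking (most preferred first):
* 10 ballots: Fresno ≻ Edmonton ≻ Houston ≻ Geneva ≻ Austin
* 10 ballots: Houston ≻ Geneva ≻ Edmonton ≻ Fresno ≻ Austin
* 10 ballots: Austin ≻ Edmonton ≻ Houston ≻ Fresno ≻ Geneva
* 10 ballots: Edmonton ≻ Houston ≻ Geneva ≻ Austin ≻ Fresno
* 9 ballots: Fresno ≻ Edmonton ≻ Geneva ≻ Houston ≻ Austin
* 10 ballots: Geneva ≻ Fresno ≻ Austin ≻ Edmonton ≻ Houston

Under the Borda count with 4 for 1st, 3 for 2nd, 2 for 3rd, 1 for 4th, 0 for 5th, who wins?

Edmonton

Geneva: 10×1 + 10×3 + 10×0 + 10×2 + 9×2 + 10×4 = 118
Fresno: 10×4 + 10×1 + 10×1 + 10×0 + 9×4 + 10×3 = 126
Houston: 10×2 + 10×4 + 10×2 + 10×3 + 9×1 + 10×0 = 119
Austin: 10×0 + 10×0 + 10×4 + 10×1 + 9×0 + 10×2 = 70
Edmonton: 10×3 + 10×2 + 10×3 + 10×4 + 9×3 + 10×1 = 157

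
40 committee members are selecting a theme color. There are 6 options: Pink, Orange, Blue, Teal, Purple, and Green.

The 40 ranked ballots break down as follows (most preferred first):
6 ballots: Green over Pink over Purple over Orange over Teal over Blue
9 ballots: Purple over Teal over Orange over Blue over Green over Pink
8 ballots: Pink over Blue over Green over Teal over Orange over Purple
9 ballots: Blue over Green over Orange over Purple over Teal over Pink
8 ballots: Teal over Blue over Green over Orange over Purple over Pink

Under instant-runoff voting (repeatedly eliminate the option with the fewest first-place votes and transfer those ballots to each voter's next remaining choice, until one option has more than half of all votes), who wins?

Blue

Round 1: Pink 8, Orange 0, Blue 9, Teal 8, Purple 9, Green 6. Orange eliminated.
Round 2: Pink 8, Blue 9, Teal 8, Purple 9, Green 6. Green eliminated.
Round 3: Pink 14, Blue 9, Teal 8, Purple 9. Teal eliminated.
Round 4: Pink 14, Blue 17, Purple 9. Purple eliminated.
Round 5: Pink 14, Blue 26. Blue has a majority (≥21).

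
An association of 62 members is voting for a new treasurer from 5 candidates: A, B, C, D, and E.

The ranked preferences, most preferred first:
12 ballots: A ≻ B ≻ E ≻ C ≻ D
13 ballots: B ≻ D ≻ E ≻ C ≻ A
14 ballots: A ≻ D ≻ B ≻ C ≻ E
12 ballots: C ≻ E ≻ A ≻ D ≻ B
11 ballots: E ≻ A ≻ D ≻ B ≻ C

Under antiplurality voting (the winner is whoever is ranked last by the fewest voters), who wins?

Last-place votes: A 13, B 12, C 11, D 12, E 14.

C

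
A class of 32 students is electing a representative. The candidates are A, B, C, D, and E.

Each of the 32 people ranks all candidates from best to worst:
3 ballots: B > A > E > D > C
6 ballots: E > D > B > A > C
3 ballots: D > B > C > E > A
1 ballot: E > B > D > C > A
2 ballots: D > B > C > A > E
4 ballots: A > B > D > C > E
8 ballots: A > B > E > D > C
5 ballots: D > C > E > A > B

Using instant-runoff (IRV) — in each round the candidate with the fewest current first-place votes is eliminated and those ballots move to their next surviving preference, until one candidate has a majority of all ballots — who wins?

D

Round 1: A 12, B 3, C 0, D 10, E 7. C eliminated.
Round 2: A 12, B 3, D 10, E 7. B eliminated.
Round 3: A 15, D 10, E 7. E eliminated.
Round 4: A 15, D 17. D has a majority (≥17).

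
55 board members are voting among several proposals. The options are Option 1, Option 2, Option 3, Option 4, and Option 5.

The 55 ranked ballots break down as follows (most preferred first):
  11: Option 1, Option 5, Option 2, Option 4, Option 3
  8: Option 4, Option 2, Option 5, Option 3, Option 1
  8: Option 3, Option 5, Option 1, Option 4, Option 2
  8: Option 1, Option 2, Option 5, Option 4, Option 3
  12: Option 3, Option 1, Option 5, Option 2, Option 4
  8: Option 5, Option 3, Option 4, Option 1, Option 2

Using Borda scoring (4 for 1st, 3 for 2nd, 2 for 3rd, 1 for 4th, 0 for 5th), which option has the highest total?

Option 5

Option 1: 11×4 + 8×0 + 8×2 + 8×4 + 12×3 + 8×1 = 136
Option 2: 11×2 + 8×3 + 8×0 + 8×3 + 12×1 + 8×0 = 82
Option 3: 11×0 + 8×1 + 8×4 + 8×0 + 12×4 + 8×3 = 112
Option 4: 11×1 + 8×4 + 8×1 + 8×1 + 12×0 + 8×2 = 75
Option 5: 11×3 + 8×2 + 8×3 + 8×2 + 12×2 + 8×4 = 145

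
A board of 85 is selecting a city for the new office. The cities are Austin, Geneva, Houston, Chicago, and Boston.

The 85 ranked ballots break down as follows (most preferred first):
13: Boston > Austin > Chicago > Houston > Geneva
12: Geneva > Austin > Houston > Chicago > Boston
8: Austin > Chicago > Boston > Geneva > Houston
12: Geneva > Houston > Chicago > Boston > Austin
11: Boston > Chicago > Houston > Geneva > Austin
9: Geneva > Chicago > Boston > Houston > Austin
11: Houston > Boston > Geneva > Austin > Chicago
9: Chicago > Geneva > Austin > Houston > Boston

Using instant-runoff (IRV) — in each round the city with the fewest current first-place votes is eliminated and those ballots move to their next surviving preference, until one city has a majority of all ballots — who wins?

Round 1: Austin 8, Geneva 33, Houston 11, Chicago 9, Boston 24. Austin eliminated.
Round 2: Geneva 33, Houston 11, Chicago 17, Boston 24. Houston eliminated.
Round 3: Geneva 33, Chicago 17, Boston 35. Chicago eliminated.
Round 4: Geneva 42, Boston 43. Boston has a majority (≥43).

Boston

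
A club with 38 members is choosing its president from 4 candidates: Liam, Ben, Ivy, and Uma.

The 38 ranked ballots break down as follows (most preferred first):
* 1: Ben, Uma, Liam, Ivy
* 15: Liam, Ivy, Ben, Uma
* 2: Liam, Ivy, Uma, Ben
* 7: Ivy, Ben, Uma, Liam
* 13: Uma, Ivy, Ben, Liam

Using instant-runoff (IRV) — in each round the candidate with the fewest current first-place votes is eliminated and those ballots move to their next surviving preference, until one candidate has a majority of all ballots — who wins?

Uma

Round 1: Liam 17, Ben 1, Ivy 7, Uma 13. Ben eliminated.
Round 2: Liam 17, Ivy 7, Uma 14. Ivy eliminated.
Round 3: Liam 17, Uma 21. Uma has a majority (≥20).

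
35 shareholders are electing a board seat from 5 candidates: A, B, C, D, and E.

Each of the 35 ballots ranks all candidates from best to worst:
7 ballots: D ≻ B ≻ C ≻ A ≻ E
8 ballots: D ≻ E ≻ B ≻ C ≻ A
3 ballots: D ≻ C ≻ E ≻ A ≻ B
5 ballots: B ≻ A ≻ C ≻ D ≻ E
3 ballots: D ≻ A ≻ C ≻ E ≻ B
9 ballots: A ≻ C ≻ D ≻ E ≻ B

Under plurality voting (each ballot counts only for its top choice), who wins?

D

First-place votes: A 9, B 5, C 0, D 21, E 0.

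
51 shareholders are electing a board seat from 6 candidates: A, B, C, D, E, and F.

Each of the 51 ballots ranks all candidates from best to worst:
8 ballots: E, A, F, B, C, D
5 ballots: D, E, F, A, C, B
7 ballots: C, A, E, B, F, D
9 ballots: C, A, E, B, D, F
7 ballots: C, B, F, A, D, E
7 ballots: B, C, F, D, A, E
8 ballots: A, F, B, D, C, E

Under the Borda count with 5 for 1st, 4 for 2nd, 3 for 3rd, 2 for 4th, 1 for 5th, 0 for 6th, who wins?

A: 8×4 + 5×2 + 7×4 + 9×4 + 7×2 + 7×1 + 8×5 = 167
B: 8×2 + 5×0 + 7×2 + 9×2 + 7×4 + 7×5 + 8×3 = 135
C: 8×1 + 5×1 + 7×5 + 9×5 + 7×5 + 7×4 + 8×1 = 164
D: 8×0 + 5×5 + 7×0 + 9×1 + 7×1 + 7×2 + 8×2 = 71
E: 8×5 + 5×4 + 7×3 + 9×3 + 7×0 + 7×0 + 8×0 = 108
F: 8×3 + 5×3 + 7×1 + 9×0 + 7×3 + 7×3 + 8×4 = 120

A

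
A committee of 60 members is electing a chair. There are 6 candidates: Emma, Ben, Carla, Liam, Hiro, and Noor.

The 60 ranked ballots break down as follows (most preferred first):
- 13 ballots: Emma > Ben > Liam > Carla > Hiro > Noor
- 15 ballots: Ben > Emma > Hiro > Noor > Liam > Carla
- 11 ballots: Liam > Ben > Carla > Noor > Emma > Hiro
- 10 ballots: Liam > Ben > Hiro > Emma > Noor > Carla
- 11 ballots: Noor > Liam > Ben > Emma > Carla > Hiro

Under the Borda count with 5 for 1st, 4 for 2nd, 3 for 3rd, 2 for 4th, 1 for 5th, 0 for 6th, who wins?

Ben

Emma: 13×5 + 15×4 + 11×1 + 10×2 + 11×2 = 178
Ben: 13×4 + 15×5 + 11×4 + 10×4 + 11×3 = 244
Carla: 13×2 + 15×0 + 11×3 + 10×0 + 11×1 = 70
Liam: 13×3 + 15×1 + 11×5 + 10×5 + 11×4 = 203
Hiro: 13×1 + 15×3 + 11×0 + 10×3 + 11×0 = 88
Noor: 13×0 + 15×2 + 11×2 + 10×1 + 11×5 = 117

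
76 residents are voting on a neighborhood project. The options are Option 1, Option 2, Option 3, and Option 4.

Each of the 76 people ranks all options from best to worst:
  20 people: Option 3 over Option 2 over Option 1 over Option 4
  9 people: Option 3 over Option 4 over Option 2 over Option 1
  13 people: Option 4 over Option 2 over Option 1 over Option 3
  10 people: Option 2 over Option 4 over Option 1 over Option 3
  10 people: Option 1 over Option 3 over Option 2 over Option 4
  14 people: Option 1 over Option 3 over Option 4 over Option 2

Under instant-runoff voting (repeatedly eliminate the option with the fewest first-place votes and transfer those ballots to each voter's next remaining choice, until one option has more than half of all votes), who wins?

Option 1

Round 1: Option 1 24, Option 2 10, Option 3 29, Option 4 13. Option 2 eliminated.
Round 2: Option 1 24, Option 3 29, Option 4 23. Option 4 eliminated.
Round 3: Option 1 47, Option 3 29. Option 1 has a majority (≥39).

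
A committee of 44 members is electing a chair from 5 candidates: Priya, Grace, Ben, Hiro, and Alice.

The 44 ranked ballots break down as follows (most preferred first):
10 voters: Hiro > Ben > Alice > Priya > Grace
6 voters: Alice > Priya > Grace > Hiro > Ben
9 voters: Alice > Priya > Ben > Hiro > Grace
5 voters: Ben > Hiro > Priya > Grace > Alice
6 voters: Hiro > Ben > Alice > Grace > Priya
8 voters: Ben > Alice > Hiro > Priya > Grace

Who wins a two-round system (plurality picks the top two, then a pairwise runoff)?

Round 1 first-place votes: Priya 0, Grace 0, Ben 13, Hiro 16, Alice 15. Hiro and Alice advance.
Runoff: Hiro is ranked above Alice on 21 ballots, Alice above Hiro on 23.

Alice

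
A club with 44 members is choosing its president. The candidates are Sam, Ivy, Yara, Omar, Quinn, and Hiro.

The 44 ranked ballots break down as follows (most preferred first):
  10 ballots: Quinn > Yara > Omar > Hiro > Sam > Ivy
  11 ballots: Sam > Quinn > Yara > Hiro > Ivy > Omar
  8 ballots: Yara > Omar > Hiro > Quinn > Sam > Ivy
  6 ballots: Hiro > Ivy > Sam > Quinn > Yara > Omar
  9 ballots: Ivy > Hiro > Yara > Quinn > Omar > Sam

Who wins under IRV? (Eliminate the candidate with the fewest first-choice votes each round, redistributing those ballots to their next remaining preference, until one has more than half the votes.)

Quinn

Round 1: Sam 11, Ivy 9, Yara 8, Omar 0, Quinn 10, Hiro 6. Omar eliminated.
Round 2: Sam 11, Ivy 9, Yara 8, Quinn 10, Hiro 6. Hiro eliminated.
Round 3: Sam 11, Ivy 15, Yara 8, Quinn 10. Yara eliminated.
Round 4: Sam 11, Ivy 15, Quinn 18. Sam eliminated.
Round 5: Ivy 15, Quinn 29. Quinn has a majority (≥23).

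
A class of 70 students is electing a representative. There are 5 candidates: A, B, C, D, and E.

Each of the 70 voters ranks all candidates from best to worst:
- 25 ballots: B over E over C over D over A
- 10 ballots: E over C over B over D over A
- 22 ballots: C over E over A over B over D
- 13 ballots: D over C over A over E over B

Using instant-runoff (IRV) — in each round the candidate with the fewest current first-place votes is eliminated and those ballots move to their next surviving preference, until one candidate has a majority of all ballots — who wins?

Round 1: A 0, B 25, C 22, D 13, E 10. A eliminated.
Round 2: B 25, C 22, D 13, E 10. E eliminated.
Round 3: B 25, C 32, D 13. D eliminated.
Round 4: B 25, C 45. C has a majority (≥36).

C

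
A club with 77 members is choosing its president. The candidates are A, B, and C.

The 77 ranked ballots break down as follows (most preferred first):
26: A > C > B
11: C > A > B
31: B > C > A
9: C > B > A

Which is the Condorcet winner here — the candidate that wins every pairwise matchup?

C

C vs A: 51–26
C vs B: 46–31
C beats every other candidate.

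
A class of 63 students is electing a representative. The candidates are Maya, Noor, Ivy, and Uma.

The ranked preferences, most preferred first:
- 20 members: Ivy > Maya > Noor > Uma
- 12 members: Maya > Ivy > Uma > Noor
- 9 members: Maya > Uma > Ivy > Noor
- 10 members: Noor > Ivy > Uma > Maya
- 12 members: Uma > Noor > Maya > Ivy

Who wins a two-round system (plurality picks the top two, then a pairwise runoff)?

Maya

Round 1 first-place votes: Maya 21, Noor 10, Ivy 20, Uma 12. Maya and Ivy advance.
Runoff: Maya is ranked above Ivy on 33 ballots, Ivy above Maya on 30.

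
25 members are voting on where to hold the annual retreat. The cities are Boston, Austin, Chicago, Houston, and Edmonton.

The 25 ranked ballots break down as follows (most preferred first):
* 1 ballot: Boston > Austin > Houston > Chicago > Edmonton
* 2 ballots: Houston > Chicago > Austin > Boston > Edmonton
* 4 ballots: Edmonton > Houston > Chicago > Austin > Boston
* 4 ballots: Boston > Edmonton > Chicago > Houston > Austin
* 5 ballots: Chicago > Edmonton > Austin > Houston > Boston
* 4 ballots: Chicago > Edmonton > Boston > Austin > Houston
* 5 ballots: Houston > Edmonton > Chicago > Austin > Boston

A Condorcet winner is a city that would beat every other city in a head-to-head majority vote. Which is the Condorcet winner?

Edmonton vs Boston: 18–7
Edmonton vs Austin: 22–3
Edmonton vs Chicago: 13–12
Edmonton vs Houston: 17–8
Edmonton beats every other city.

Edmonton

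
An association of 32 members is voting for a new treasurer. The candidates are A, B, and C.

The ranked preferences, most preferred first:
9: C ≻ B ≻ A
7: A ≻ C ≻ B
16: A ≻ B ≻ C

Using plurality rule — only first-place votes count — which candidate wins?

First-place votes: A 23, B 0, C 9.

A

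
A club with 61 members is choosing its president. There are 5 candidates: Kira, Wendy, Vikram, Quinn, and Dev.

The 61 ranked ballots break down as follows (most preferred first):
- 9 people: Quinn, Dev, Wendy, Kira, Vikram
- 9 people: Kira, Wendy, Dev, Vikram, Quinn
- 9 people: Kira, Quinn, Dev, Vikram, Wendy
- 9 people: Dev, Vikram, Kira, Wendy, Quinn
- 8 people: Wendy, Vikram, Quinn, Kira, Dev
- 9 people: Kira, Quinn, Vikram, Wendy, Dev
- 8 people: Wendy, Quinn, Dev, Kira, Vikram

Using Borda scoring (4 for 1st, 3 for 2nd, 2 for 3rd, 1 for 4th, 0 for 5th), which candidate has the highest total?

Kira: 9×1 + 9×4 + 9×4 + 9×2 + 8×1 + 9×4 + 8×1 = 151
Wendy: 9×2 + 9×3 + 9×0 + 9×1 + 8×4 + 9×1 + 8×4 = 127
Vikram: 9×0 + 9×1 + 9×1 + 9×3 + 8×3 + 9×2 + 8×0 = 87
Quinn: 9×4 + 9×0 + 9×3 + 9×0 + 8×2 + 9×3 + 8×3 = 130
Dev: 9×3 + 9×2 + 9×2 + 9×4 + 8×0 + 9×0 + 8×2 = 115

Kira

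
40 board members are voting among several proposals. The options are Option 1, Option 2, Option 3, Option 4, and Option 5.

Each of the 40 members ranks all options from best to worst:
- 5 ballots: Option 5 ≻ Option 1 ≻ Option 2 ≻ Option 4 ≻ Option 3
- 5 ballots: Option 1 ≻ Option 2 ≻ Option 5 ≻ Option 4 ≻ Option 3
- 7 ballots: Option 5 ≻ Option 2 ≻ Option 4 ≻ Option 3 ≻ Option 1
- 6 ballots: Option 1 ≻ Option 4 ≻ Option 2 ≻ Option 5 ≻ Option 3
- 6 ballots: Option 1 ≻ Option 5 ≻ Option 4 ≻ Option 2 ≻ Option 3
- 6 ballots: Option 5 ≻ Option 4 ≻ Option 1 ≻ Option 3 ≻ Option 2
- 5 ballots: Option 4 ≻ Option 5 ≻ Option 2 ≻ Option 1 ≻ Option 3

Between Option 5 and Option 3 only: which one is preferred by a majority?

Option 5 is ranked above Option 3 on 40 ballots; Option 3 above Option 5 on 0.

Option 5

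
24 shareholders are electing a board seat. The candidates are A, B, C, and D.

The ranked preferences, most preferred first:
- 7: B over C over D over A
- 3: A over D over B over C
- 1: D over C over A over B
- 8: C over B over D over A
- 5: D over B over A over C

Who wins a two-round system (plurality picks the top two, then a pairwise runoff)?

B

Round 1 first-place votes: A 3, B 7, C 8, D 6. C and B advance.
Runoff: C is ranked above B on 9 ballots, B above C on 15.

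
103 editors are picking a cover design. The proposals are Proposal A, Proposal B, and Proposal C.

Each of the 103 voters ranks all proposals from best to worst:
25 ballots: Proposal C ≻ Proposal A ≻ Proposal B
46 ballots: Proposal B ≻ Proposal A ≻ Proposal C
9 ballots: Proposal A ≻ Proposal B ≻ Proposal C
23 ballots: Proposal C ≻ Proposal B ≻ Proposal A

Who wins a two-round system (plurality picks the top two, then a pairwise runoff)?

Proposal B

Round 1 first-place votes: Proposal A 9, Proposal B 46, Proposal C 48. Proposal C and Proposal B advance.
Runoff: Proposal C is ranked above Proposal B on 48 ballots, Proposal B above Proposal C on 55.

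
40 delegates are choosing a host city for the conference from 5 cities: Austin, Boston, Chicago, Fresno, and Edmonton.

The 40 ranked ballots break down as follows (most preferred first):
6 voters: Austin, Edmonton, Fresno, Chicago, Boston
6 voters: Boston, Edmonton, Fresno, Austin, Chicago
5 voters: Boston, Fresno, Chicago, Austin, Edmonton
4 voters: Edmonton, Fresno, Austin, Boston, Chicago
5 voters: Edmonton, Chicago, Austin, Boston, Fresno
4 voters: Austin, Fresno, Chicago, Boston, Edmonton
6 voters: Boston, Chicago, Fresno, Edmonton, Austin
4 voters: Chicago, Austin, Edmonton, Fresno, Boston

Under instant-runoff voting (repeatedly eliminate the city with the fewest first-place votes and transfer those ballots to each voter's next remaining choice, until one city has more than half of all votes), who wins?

Austin

Round 1: Austin 10, Boston 17, Chicago 4, Fresno 0, Edmonton 9. Fresno eliminated.
Round 2: Austin 10, Boston 17, Chicago 4, Edmonton 9. Chicago eliminated.
Round 3: Austin 14, Boston 17, Edmonton 9. Edmonton eliminated.
Round 4: Austin 23, Boston 17. Austin has a majority (≥21).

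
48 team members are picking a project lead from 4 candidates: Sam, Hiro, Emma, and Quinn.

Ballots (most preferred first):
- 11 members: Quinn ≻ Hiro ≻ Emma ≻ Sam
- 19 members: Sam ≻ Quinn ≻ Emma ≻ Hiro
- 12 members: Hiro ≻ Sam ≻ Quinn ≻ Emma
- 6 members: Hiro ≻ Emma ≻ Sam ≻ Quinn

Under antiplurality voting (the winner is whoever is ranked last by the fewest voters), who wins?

Quinn

Last-place votes: Sam 11, Hiro 19, Emma 12, Quinn 6.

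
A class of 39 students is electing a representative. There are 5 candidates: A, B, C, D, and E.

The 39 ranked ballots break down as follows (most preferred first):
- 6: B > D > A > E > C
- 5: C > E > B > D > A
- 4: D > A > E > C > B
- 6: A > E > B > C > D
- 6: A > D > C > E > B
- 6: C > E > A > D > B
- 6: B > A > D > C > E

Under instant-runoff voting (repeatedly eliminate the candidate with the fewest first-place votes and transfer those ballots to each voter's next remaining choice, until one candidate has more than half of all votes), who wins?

Round 1: A 12, B 12, C 11, D 4, E 0. E eliminated.
Round 2: A 12, B 12, C 11, D 4. D eliminated.
Round 3: A 16, B 12, C 11. C eliminated.
Round 4: A 22, B 17. A has a majority (≥20).

A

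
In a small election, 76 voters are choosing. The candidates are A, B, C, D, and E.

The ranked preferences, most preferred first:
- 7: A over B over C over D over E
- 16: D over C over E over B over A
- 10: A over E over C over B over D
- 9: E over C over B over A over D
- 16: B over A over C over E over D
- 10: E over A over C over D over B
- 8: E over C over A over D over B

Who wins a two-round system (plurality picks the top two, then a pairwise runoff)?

Round 1 first-place votes: A 17, B 16, C 0, D 16, E 27. E and A advance.
Runoff: E is ranked above A on 43 ballots, A above E on 33.

E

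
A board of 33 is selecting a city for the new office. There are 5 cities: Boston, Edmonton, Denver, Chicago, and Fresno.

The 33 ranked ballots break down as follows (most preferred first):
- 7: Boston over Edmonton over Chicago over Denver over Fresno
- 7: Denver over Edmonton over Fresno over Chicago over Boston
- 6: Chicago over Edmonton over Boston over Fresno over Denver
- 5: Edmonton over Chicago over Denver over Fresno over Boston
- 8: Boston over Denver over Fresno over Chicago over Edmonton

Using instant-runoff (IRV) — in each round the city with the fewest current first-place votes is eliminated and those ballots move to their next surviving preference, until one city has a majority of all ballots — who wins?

Chicago

Round 1: Boston 15, Edmonton 5, Denver 7, Chicago 6, Fresno 0. Fresno eliminated.
Round 2: Boston 15, Edmonton 5, Denver 7, Chicago 6. Edmonton eliminated.
Round 3: Boston 15, Denver 7, Chicago 11. Denver eliminated.
Round 4: Boston 15, Chicago 18. Chicago has a majority (≥17).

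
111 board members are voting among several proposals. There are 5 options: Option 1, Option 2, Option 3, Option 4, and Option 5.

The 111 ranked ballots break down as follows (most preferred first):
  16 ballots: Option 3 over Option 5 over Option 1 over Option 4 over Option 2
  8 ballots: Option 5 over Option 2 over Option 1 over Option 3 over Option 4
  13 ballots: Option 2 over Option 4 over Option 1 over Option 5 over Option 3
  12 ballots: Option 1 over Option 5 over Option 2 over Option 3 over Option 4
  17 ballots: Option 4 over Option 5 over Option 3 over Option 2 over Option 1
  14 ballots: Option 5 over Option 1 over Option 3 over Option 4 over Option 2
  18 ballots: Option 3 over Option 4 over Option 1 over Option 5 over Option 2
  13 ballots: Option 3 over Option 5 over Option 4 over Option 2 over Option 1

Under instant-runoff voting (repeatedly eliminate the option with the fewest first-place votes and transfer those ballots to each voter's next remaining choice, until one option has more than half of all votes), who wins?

Round 1: Option 1 12, Option 2 13, Option 3 47, Option 4 17, Option 5 22. Option 1 eliminated.
Round 2: Option 2 13, Option 3 47, Option 4 17, Option 5 34. Option 2 eliminated.
Round 3: Option 3 47, Option 4 30, Option 5 34. Option 4 eliminated.
Round 4: Option 3 47, Option 5 64. Option 5 has a majority (≥56).

Option 5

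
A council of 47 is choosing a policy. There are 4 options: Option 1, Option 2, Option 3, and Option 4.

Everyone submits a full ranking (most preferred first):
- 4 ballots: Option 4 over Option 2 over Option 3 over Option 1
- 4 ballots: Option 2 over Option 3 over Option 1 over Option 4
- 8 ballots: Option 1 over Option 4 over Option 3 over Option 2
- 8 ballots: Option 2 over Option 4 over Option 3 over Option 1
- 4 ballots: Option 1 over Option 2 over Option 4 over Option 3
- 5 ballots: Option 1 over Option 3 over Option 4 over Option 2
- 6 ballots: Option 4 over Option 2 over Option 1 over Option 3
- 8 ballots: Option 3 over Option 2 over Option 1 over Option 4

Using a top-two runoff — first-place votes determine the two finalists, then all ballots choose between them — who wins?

Round 1 first-place votes: Option 1 17, Option 2 12, Option 3 8, Option 4 10. Option 1 and Option 2 advance.
Runoff: Option 1 is ranked above Option 2 on 17 ballots, Option 2 above Option 1 on 30.

Option 2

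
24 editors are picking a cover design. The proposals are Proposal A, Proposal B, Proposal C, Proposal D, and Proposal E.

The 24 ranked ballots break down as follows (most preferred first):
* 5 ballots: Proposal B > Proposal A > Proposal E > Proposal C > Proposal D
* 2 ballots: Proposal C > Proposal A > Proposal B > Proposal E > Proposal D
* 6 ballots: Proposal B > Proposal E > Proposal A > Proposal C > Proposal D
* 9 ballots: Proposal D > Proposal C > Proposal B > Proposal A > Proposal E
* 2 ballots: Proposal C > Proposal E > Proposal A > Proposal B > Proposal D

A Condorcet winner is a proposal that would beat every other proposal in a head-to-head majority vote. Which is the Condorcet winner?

Proposal C vs Proposal A: 13–11
Proposal C vs Proposal B: 13–11
Proposal C vs Proposal D: 15–9
Proposal C vs Proposal E: 13–11
Proposal C beats every other proposal.

Proposal C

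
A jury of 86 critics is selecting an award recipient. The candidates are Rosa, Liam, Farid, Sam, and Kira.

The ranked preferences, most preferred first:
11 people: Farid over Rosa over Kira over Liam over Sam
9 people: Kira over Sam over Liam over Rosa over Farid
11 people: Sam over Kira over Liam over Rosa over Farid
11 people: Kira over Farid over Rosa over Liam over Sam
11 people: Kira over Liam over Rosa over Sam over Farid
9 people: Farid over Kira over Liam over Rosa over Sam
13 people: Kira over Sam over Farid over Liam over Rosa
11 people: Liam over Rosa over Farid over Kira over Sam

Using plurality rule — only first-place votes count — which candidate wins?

First-place votes: Rosa 0, Liam 11, Farid 20, Sam 11, Kira 44.

Kira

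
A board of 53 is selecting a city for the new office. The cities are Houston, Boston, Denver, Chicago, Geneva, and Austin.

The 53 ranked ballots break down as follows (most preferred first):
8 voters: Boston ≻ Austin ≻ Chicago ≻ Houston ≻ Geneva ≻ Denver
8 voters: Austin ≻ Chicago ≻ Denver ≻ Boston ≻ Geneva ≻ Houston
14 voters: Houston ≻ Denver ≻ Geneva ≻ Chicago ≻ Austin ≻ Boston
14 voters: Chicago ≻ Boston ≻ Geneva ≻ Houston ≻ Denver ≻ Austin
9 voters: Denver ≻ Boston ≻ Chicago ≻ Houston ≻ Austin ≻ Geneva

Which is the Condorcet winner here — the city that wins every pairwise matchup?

Chicago

Chicago vs Houston: 39–14
Chicago vs Boston: 36–17
Chicago vs Denver: 30–23
Chicago vs Geneva: 39–14
Chicago vs Austin: 37–16
Chicago beats every other city.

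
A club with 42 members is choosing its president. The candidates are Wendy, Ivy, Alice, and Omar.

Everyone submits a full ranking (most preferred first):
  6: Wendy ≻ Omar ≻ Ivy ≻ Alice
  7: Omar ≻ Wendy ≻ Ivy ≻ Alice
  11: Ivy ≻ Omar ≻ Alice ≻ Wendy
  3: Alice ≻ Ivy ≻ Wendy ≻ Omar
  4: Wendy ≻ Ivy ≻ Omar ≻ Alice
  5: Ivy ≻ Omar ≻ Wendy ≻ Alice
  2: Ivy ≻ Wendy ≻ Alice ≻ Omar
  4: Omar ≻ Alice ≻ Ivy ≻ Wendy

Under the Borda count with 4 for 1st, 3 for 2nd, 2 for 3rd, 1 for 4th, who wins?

Wendy: 6×4 + 7×3 + 11×1 + 3×2 + 4×4 + 5×2 + 2×3 + 4×1 = 98
Ivy: 6×2 + 7×2 + 11×4 + 3×3 + 4×3 + 5×4 + 2×4 + 4×2 = 127
Alice: 6×1 + 7×1 + 11×2 + 3×4 + 4×1 + 5×1 + 2×2 + 4×3 = 72
Omar: 6×3 + 7×4 + 11×3 + 3×1 + 4×2 + 5×3 + 2×1 + 4×4 = 123

Ivy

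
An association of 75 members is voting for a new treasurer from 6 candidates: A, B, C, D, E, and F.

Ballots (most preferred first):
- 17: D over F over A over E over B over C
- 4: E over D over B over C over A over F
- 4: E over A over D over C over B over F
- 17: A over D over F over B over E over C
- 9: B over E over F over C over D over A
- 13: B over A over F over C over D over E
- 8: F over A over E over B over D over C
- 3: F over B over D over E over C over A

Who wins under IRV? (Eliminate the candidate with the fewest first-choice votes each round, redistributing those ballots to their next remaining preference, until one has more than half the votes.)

Round 1: A 17, B 22, C 0, D 17, E 8, F 11. C eliminated.
Round 2: A 17, B 22, D 17, E 8, F 11. E eliminated.
Round 3: A 21, B 22, D 21, F 11. F eliminated.
Round 4: A 29, B 25, D 21. D eliminated.
Round 5: A 46, B 29. A has a majority (≥38).

A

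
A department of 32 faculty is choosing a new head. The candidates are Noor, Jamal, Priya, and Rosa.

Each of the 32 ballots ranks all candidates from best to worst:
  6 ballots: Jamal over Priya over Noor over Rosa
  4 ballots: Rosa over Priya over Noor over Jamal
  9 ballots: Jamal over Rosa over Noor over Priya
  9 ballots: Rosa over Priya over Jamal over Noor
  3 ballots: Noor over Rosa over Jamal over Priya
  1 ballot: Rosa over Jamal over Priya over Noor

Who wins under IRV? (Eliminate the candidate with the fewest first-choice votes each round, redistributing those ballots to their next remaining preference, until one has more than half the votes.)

Rosa

Round 1: Noor 3, Jamal 15, Priya 0, Rosa 14. Priya eliminated.
Round 2: Noor 3, Jamal 15, Rosa 14. Noor eliminated.
Round 3: Jamal 15, Rosa 17. Rosa has a majority (≥17).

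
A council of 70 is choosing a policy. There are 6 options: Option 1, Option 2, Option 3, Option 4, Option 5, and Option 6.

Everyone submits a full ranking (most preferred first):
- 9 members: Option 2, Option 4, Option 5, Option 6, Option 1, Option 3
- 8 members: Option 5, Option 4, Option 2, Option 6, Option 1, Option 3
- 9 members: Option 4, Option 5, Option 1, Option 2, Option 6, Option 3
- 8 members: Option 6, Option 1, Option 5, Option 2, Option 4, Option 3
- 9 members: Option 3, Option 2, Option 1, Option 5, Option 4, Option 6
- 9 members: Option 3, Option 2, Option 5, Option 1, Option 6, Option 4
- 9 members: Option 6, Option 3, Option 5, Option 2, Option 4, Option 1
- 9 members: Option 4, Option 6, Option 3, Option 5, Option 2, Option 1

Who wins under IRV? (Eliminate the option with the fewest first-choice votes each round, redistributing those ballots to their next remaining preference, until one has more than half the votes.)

Option 4

Round 1: Option 1 0, Option 2 9, Option 3 18, Option 4 18, Option 5 8, Option 6 17. Option 1 eliminated.
Round 2: Option 2 9, Option 3 18, Option 4 18, Option 5 8, Option 6 17. Option 5 eliminated.
Round 3: Option 2 9, Option 3 18, Option 4 26, Option 6 17. Option 2 eliminated.
Round 4: Option 3 18, Option 4 35, Option 6 17. Option 6 eliminated.
Round 5: Option 3 27, Option 4 43. Option 4 has a majority (≥36).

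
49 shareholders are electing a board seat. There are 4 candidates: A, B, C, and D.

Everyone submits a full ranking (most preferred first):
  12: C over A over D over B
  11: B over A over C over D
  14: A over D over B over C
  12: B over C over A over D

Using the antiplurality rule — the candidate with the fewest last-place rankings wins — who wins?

A

Last-place votes: A 0, B 12, C 14, D 23.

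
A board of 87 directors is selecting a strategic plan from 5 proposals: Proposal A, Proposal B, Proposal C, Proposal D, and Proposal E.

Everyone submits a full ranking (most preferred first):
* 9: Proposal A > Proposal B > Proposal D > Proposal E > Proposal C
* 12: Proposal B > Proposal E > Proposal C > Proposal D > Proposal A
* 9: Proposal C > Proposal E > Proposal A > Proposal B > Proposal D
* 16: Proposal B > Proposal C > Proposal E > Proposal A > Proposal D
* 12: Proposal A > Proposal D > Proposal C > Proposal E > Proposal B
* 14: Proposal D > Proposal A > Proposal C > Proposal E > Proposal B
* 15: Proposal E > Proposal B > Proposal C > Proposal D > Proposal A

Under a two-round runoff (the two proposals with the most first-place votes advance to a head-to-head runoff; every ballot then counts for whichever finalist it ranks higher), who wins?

Round 1 first-place votes: Proposal A 21, Proposal B 28, Proposal C 9, Proposal D 14, Proposal E 15. Proposal B and Proposal A advance.
Runoff: Proposal B is ranked above Proposal A on 43 ballots, Proposal A above Proposal B on 44.

Proposal A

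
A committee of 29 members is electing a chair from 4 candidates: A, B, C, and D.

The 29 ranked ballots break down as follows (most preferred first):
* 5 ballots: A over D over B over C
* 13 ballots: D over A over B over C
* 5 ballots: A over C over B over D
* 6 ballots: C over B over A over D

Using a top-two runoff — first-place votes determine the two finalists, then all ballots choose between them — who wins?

Round 1 first-place votes: A 10, B 0, C 6, D 13. D and A advance.
Runoff: D is ranked above A on 13 ballots, A above D on 16.

A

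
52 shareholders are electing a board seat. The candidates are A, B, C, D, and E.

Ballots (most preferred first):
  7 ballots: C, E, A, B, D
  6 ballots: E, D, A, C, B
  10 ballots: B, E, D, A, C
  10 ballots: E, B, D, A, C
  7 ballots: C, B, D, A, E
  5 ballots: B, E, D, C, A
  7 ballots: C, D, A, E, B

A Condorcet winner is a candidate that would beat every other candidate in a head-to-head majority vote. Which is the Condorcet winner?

E vs A: 38–14
E vs B: 30–22
E vs C: 31–21
E vs D: 38–14
E beats every other candidate.

E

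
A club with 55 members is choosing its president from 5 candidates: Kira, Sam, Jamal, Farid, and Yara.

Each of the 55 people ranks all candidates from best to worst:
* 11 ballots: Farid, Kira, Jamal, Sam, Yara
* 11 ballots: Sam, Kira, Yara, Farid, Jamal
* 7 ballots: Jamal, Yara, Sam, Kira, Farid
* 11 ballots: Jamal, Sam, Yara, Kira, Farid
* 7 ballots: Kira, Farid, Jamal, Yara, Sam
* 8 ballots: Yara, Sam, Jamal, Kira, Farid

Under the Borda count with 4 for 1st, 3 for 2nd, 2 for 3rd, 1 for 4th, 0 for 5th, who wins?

Sam

Kira: 11×3 + 11×3 + 7×1 + 11×1 + 7×4 + 8×1 = 120
Sam: 11×1 + 11×4 + 7×2 + 11×3 + 7×0 + 8×3 = 126
Jamal: 11×2 + 11×0 + 7×4 + 11×4 + 7×2 + 8×2 = 124
Farid: 11×4 + 11×1 + 7×0 + 11×0 + 7×3 + 8×0 = 76
Yara: 11×0 + 11×2 + 7×3 + 11×2 + 7×1 + 8×4 = 104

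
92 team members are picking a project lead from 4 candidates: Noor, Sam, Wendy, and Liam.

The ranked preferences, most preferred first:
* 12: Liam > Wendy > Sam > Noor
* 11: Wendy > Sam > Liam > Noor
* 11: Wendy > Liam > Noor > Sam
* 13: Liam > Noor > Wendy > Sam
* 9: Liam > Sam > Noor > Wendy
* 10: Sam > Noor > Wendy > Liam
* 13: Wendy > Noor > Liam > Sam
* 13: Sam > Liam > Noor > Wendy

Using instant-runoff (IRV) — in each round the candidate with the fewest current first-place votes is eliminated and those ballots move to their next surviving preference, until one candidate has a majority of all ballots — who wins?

Liam

Round 1: Noor 0, Sam 23, Wendy 35, Liam 34. Noor eliminated.
Round 2: Sam 23, Wendy 35, Liam 34. Sam eliminated.
Round 3: Wendy 45, Liam 47. Liam has a majority (≥47).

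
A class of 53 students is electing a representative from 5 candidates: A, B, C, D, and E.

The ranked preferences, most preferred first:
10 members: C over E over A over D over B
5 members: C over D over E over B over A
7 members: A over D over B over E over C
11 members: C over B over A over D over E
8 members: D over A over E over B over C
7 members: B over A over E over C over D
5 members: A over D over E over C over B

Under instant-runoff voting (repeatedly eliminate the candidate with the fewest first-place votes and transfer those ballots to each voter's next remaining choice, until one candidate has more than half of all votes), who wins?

A

Round 1: A 12, B 7, C 26, D 8, E 0. E eliminated.
Round 2: A 12, B 7, C 26, D 8. B eliminated.
Round 3: A 19, C 26, D 8. D eliminated.
Round 4: A 27, C 26. A has a majority (≥27).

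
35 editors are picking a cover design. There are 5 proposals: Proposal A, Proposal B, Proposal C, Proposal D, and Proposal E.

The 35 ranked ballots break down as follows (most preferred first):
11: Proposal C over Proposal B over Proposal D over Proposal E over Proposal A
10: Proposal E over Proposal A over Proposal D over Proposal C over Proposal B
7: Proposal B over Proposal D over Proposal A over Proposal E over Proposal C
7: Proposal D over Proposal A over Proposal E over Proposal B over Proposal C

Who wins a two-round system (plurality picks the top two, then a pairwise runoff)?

Round 1 first-place votes: Proposal A 0, Proposal B 7, Proposal C 11, Proposal D 7, Proposal E 10. Proposal C and Proposal E advance.
Runoff: Proposal C is ranked above Proposal E on 11 ballots, Proposal E above Proposal C on 24.

Proposal E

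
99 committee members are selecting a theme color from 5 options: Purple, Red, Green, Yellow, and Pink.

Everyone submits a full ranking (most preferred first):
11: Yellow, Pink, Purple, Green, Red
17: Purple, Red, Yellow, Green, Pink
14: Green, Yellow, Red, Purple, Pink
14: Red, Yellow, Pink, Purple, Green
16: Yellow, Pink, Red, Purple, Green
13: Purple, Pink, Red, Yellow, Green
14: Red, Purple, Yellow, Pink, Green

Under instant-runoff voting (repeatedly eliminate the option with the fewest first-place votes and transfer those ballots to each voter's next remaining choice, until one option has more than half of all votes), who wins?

Round 1: Purple 30, Red 28, Green 14, Yellow 27, Pink 0. Pink eliminated.
Round 2: Purple 30, Red 28, Green 14, Yellow 27. Green eliminated.
Round 3: Purple 30, Red 28, Yellow 41. Red eliminated.
Round 4: Purple 44, Yellow 55. Yellow has a majority (≥50).

Yellow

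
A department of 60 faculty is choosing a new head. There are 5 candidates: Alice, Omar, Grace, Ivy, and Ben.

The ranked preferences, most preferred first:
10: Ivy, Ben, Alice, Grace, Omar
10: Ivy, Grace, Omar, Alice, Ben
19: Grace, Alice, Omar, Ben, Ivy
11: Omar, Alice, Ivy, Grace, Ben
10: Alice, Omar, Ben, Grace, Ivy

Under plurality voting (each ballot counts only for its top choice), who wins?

Ivy

First-place votes: Alice 10, Omar 11, Grace 19, Ivy 20, Ben 0.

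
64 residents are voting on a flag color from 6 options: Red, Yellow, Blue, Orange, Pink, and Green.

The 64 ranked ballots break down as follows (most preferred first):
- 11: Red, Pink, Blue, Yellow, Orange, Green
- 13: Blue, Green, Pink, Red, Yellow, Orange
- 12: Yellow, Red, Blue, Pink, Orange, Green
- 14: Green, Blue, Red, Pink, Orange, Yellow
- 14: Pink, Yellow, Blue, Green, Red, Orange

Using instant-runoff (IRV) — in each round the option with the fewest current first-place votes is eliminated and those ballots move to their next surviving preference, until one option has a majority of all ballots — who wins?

Blue

Round 1: Red 11, Yellow 12, Blue 13, Orange 0, Pink 14, Green 14. Orange eliminated.
Round 2: Red 11, Yellow 12, Blue 13, Pink 14, Green 14. Red eliminated.
Round 3: Yellow 12, Blue 13, Pink 25, Green 14. Yellow eliminated.
Round 4: Blue 25, Pink 25, Green 14. Green eliminated.
Round 5: Blue 39, Pink 25. Blue has a majority (≥33).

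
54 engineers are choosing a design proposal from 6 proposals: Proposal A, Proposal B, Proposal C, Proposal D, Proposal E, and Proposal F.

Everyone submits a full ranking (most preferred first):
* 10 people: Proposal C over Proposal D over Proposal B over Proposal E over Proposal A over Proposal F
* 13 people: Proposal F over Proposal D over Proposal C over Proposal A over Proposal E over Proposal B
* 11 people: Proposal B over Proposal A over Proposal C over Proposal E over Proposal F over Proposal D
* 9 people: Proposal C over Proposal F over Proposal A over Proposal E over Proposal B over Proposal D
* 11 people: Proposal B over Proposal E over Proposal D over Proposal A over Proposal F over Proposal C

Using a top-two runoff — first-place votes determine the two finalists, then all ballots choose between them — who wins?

Round 1 first-place votes: Proposal A 0, Proposal B 22, Proposal C 19, Proposal D 0, Proposal E 0, Proposal F 13. Proposal B and Proposal C advance.
Runoff: Proposal B is ranked above Proposal C on 22 ballots, Proposal C above Proposal B on 32.

Proposal C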